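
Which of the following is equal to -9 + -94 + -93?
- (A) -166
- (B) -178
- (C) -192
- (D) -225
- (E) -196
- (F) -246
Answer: E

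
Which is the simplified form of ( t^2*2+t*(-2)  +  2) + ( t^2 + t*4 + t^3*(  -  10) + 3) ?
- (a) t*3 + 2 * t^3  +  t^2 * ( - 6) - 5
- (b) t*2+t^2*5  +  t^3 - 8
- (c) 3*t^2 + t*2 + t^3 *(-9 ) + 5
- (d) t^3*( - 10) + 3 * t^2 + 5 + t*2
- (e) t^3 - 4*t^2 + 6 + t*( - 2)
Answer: d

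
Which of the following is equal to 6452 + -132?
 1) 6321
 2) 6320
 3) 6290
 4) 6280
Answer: 2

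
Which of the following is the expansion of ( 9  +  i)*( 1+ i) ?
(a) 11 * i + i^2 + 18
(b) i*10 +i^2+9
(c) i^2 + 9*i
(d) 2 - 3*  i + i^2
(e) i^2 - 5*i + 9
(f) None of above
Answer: b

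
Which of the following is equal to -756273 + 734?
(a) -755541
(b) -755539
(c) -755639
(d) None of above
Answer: b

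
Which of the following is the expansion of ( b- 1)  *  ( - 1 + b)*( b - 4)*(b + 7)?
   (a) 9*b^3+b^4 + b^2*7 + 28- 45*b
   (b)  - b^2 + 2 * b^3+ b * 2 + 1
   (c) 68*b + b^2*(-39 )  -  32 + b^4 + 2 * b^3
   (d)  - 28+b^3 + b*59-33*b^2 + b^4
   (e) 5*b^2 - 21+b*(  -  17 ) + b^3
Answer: d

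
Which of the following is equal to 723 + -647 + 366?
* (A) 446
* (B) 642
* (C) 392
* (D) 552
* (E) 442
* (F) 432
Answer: E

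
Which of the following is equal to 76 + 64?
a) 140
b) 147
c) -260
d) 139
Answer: a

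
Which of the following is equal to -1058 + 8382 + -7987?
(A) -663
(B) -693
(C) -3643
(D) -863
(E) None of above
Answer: A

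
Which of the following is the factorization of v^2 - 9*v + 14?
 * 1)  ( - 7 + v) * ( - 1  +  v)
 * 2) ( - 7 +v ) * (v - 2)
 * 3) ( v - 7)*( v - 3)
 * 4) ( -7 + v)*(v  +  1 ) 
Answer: 2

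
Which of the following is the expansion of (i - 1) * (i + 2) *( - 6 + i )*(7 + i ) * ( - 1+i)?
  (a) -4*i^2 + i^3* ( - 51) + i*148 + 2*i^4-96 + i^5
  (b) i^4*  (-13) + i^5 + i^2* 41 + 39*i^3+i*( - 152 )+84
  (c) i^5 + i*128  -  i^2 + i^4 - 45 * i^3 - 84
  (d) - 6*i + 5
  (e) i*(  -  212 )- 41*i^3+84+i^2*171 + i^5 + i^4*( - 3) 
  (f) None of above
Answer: c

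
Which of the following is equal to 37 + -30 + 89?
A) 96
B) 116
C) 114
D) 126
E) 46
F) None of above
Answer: A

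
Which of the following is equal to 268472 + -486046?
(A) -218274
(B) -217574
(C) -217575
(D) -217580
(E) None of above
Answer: B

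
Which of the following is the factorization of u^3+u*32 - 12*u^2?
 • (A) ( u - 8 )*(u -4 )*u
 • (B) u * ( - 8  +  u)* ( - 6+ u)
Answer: A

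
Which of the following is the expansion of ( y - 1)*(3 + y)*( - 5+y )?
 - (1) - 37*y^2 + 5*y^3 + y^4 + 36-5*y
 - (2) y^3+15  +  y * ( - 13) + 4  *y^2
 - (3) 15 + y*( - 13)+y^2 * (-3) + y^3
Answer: 3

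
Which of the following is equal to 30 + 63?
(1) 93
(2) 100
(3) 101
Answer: 1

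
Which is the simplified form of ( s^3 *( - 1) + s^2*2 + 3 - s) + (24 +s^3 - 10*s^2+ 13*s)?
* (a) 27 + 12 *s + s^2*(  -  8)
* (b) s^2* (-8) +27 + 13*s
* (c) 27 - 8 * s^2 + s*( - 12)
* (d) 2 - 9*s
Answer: a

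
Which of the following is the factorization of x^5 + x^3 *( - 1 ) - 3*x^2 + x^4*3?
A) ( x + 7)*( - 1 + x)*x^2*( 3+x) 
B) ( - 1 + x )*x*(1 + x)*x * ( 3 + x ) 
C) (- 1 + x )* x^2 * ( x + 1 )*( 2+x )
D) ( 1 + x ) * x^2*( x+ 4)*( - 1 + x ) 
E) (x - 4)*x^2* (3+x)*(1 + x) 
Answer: B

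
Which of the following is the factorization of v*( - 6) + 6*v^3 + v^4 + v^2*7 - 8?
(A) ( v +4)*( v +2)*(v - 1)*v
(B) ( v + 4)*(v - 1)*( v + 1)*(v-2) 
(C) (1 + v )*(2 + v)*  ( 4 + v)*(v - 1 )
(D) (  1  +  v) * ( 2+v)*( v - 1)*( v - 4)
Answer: C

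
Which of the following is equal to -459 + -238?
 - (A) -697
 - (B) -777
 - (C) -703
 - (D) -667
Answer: A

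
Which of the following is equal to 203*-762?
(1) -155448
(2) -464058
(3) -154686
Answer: 3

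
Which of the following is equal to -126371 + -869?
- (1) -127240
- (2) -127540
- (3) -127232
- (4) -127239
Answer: 1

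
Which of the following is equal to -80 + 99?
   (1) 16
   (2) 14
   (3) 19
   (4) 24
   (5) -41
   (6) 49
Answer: 3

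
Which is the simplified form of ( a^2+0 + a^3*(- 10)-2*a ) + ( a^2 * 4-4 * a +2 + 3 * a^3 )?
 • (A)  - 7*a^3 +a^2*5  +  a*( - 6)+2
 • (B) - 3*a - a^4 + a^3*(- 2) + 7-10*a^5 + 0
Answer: A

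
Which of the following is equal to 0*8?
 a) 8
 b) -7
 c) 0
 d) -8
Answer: c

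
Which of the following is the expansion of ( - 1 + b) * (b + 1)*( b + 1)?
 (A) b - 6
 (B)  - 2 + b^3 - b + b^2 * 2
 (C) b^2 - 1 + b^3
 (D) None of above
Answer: D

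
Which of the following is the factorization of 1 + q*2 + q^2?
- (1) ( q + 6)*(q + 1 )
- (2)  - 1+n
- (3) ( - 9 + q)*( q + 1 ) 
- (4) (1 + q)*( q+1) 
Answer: 4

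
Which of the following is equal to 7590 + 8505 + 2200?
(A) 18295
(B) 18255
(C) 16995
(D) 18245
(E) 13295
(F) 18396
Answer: A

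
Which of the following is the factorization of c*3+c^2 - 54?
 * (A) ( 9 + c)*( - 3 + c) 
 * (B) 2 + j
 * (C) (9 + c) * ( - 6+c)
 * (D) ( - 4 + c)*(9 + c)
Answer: C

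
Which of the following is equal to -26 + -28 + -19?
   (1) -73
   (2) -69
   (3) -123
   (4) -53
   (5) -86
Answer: 1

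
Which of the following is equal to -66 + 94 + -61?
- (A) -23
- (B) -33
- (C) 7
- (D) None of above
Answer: B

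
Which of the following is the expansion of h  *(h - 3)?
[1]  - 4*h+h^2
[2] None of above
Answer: 2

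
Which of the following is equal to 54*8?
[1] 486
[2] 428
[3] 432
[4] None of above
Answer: 3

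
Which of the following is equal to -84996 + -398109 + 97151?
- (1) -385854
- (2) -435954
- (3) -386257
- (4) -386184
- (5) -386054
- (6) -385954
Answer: 6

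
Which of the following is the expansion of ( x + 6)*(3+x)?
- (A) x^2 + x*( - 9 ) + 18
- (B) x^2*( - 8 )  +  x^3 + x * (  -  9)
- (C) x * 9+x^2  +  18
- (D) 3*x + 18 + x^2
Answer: C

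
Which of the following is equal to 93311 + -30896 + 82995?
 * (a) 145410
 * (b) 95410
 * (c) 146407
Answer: a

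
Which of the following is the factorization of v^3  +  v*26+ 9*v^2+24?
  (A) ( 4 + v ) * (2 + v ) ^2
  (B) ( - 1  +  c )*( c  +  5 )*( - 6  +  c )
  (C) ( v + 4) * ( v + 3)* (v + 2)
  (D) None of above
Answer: C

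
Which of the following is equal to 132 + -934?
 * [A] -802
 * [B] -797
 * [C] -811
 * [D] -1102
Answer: A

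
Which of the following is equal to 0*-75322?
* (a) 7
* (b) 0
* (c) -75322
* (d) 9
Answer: b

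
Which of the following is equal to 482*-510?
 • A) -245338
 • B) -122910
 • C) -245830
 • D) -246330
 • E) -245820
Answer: E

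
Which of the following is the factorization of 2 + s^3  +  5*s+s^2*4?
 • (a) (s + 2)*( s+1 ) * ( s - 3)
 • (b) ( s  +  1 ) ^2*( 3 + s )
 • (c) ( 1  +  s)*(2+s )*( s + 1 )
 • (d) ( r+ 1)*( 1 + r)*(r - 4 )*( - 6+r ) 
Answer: c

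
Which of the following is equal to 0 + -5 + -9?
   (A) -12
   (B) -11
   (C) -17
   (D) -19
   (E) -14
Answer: E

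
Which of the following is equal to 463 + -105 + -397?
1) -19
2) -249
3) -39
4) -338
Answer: 3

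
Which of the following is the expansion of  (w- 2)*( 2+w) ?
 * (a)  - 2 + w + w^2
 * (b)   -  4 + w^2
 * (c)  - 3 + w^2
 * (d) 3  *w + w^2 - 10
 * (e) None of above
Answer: b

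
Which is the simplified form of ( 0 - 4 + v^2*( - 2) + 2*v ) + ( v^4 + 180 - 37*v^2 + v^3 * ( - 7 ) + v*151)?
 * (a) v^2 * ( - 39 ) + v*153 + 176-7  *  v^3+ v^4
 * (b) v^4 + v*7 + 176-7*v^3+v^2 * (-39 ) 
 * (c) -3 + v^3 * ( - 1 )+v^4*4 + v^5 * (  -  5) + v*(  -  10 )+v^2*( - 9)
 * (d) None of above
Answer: a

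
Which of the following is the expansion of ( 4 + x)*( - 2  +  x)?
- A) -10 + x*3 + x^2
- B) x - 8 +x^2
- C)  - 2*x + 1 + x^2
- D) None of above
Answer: D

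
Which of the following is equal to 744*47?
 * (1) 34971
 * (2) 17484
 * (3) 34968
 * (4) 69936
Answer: 3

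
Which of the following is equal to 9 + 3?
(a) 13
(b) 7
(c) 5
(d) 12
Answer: d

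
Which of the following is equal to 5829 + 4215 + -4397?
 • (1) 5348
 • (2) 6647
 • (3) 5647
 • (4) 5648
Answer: 3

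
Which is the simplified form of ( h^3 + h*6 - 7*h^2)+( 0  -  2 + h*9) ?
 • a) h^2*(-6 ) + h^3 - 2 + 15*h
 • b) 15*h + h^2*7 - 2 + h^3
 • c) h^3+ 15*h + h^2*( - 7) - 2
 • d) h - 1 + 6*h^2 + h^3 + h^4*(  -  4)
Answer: c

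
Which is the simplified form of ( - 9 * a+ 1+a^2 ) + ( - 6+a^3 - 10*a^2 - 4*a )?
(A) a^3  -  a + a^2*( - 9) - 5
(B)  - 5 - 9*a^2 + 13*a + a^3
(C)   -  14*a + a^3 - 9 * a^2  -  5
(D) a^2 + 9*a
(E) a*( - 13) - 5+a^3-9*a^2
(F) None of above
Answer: E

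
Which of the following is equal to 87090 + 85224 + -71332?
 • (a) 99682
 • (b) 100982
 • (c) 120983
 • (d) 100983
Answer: b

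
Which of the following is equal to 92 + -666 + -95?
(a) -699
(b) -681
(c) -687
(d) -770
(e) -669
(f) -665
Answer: e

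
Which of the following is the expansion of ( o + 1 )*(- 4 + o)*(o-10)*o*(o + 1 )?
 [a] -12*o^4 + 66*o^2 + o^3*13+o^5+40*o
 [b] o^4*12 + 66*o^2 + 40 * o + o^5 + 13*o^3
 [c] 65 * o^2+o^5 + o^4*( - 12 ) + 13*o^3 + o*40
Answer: a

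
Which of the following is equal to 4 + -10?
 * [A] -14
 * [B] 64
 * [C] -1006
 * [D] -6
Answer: D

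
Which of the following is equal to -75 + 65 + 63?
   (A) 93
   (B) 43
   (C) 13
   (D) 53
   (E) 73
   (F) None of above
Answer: D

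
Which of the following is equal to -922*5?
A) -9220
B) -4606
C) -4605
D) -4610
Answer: D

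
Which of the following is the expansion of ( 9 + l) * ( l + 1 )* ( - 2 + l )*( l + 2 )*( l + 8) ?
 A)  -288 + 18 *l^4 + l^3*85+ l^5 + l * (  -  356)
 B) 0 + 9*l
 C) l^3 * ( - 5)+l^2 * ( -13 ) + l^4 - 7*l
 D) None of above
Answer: A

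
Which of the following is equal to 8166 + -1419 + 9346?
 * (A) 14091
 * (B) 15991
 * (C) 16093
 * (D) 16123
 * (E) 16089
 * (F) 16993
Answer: C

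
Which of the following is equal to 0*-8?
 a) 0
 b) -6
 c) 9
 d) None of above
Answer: a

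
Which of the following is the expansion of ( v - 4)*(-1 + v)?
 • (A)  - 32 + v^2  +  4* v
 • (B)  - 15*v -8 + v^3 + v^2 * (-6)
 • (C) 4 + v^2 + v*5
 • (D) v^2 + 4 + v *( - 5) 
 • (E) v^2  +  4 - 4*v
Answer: D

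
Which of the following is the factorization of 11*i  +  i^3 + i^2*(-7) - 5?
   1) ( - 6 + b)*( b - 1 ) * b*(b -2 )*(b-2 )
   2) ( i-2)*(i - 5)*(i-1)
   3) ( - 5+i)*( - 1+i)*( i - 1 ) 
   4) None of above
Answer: 3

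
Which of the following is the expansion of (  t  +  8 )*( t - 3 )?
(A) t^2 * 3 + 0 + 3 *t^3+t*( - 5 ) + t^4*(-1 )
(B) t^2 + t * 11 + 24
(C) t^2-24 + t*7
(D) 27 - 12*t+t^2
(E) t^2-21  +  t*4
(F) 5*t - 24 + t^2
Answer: F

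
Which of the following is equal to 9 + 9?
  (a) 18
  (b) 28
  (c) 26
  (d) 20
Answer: a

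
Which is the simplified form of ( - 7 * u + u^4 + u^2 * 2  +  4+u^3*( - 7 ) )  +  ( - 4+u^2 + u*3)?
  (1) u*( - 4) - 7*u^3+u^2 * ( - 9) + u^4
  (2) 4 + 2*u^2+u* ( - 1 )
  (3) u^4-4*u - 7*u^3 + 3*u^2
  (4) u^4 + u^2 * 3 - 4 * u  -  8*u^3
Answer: 3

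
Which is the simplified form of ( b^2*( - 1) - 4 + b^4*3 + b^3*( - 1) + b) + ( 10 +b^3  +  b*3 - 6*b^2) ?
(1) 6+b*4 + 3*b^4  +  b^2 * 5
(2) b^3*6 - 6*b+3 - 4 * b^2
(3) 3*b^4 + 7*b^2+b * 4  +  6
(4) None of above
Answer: 4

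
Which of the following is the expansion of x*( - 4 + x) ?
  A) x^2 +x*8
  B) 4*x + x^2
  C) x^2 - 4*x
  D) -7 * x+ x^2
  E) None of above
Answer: C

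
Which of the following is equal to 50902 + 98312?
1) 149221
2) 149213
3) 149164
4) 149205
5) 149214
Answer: 5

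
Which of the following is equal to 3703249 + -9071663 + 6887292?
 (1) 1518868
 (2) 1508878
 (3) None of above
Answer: 3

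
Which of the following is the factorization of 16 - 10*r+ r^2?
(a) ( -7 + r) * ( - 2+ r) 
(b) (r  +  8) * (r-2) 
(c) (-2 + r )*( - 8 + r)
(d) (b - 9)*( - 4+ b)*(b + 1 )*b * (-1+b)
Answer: c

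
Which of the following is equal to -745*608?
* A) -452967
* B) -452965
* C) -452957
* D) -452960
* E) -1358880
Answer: D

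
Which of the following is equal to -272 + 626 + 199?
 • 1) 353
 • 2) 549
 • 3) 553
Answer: 3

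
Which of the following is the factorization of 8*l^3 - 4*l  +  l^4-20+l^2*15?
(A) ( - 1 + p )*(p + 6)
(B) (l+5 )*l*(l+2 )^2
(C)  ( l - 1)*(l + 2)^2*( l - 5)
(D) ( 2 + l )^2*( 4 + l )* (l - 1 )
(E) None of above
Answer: E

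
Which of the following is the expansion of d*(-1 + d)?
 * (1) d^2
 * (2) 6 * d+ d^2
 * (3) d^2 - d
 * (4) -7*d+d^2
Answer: 3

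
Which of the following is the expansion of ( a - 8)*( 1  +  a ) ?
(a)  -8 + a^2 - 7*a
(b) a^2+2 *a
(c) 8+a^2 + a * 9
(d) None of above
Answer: a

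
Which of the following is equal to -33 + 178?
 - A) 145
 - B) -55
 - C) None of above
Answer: A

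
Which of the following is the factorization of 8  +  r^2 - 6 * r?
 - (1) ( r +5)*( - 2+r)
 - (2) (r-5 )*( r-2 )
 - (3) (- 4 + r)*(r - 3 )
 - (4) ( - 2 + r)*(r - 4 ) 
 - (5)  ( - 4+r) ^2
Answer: 4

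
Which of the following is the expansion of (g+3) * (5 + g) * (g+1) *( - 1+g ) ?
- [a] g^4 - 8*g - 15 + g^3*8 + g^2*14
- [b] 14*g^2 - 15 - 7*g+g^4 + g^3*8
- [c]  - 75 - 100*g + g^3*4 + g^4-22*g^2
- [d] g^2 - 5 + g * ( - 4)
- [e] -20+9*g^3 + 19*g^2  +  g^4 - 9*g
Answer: a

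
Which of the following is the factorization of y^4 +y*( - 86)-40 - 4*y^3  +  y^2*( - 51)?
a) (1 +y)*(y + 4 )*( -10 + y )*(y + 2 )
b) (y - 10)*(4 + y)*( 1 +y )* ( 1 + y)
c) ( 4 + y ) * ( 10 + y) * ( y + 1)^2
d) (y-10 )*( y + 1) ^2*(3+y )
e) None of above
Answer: b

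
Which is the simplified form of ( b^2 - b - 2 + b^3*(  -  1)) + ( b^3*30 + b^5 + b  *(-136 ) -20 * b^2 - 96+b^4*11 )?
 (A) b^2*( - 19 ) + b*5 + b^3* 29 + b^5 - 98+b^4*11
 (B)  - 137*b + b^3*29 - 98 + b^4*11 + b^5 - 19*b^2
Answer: B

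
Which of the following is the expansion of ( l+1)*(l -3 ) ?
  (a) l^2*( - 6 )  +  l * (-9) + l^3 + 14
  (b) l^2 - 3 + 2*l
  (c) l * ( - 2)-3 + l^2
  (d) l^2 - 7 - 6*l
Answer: c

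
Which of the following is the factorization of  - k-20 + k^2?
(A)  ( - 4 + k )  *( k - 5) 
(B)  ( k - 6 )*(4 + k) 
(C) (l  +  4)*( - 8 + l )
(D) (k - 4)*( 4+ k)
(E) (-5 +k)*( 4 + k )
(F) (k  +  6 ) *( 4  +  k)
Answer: E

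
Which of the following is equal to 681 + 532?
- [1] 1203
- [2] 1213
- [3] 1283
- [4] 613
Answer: 2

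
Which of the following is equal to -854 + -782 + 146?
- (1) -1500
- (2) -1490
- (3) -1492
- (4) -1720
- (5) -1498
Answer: 2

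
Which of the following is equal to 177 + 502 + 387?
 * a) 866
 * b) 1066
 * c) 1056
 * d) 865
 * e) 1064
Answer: b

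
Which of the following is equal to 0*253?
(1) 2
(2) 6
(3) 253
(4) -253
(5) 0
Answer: 5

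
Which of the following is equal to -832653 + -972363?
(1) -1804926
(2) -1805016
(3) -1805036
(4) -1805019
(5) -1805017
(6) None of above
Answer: 2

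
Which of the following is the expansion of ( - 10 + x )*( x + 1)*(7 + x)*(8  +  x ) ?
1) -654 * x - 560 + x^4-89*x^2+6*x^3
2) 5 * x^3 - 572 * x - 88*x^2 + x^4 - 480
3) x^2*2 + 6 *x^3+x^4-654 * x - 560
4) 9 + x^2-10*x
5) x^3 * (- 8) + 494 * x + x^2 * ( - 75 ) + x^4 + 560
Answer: 1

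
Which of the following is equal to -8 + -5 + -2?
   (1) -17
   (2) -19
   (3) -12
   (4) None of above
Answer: 4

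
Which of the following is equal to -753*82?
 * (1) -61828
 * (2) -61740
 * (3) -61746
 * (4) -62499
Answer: 3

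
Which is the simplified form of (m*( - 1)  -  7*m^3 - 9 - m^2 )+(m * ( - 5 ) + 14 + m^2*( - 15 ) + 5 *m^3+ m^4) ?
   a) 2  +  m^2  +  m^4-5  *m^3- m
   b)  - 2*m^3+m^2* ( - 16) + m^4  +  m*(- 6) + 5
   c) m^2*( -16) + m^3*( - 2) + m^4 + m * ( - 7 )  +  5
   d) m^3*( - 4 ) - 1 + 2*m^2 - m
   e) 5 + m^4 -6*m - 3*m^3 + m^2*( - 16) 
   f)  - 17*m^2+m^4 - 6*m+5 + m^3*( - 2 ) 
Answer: b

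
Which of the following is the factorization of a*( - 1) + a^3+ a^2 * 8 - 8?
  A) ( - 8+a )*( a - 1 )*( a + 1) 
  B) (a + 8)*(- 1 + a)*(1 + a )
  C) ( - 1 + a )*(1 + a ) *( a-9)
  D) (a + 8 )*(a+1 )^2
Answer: B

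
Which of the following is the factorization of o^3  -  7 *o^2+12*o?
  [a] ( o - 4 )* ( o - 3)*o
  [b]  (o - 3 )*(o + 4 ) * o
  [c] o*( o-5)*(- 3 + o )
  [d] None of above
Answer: a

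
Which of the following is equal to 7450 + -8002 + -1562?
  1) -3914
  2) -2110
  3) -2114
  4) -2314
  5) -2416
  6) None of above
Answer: 3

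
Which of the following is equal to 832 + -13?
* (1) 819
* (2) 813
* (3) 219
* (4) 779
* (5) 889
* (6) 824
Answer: 1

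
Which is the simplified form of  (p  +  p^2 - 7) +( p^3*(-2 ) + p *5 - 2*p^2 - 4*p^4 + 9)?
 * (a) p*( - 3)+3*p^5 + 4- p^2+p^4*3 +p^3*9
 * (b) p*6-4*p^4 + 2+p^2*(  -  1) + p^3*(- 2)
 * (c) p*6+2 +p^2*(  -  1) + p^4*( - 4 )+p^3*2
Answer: b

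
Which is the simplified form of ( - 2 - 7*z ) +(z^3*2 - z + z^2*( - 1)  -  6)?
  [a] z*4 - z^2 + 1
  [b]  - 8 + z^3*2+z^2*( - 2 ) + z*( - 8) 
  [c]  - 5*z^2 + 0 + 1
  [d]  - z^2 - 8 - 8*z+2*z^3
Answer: d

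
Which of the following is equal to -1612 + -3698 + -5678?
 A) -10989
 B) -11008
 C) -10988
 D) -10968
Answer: C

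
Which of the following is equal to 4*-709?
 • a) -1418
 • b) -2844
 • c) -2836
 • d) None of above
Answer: c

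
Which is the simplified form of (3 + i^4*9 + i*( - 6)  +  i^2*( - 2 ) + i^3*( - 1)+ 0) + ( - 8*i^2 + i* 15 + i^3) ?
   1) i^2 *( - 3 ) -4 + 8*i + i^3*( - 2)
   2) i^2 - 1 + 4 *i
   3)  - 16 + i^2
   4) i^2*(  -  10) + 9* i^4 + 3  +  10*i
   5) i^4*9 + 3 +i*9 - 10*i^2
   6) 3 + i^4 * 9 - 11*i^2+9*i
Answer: 5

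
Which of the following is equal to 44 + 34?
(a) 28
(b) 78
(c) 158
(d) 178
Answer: b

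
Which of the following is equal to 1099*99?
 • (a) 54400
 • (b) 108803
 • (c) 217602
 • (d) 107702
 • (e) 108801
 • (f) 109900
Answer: e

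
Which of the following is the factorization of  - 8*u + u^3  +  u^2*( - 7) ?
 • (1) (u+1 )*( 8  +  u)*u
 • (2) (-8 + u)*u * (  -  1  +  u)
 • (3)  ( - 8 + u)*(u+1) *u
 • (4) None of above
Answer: 3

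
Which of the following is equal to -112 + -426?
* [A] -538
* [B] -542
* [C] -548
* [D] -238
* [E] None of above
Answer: A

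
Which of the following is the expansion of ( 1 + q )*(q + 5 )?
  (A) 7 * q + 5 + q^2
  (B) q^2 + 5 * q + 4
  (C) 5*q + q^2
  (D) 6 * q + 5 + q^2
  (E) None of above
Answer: D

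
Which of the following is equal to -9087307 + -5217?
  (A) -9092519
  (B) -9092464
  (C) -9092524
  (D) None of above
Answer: C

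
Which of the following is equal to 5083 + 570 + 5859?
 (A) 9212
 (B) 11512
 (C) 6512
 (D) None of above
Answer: B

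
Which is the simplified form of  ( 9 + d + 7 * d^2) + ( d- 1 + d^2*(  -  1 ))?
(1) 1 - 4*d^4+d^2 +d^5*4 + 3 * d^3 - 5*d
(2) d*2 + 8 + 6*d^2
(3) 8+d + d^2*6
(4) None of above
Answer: 2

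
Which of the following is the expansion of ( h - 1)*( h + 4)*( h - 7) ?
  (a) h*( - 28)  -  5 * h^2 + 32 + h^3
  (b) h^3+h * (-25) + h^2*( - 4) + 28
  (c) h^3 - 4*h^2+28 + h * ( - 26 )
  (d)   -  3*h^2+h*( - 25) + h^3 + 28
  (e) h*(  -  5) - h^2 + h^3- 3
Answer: b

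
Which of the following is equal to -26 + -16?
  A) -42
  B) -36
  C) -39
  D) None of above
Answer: A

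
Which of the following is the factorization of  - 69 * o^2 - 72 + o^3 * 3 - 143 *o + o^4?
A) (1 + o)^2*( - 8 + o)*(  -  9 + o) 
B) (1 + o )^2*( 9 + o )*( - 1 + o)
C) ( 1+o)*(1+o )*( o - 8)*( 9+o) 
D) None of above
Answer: C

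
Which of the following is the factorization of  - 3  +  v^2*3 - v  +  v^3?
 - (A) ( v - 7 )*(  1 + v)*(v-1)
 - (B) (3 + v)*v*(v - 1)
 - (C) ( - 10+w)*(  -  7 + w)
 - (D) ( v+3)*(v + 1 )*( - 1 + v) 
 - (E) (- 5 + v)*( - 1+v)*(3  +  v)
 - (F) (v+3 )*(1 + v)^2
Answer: D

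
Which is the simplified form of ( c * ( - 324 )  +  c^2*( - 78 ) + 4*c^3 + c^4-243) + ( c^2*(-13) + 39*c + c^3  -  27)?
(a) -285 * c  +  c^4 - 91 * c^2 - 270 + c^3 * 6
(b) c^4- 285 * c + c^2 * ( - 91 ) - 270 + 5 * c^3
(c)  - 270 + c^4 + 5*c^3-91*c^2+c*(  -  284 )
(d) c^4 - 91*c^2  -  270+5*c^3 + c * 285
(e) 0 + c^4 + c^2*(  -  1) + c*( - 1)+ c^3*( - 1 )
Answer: b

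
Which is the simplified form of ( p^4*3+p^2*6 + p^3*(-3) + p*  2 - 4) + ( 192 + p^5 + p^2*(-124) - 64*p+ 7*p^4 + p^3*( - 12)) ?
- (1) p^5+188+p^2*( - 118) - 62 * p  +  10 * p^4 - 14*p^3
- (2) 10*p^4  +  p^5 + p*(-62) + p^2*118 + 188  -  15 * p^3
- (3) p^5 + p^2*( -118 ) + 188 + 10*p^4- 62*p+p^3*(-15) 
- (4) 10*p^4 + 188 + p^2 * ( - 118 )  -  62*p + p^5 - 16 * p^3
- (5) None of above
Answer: 3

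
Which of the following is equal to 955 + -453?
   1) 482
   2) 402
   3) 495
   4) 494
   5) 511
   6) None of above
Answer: 6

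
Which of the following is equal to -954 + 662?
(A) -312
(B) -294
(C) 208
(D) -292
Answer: D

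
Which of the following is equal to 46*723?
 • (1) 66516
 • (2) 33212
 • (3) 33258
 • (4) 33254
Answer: 3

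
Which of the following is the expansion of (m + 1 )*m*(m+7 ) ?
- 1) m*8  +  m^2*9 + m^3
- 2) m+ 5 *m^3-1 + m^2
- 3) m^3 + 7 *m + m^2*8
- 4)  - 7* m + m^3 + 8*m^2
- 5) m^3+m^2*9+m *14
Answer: 3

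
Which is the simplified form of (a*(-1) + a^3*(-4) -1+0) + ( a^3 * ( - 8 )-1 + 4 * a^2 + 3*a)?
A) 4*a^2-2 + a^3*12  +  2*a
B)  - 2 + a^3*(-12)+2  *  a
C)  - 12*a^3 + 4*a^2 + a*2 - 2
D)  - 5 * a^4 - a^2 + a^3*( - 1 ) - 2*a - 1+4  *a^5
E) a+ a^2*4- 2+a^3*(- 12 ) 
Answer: C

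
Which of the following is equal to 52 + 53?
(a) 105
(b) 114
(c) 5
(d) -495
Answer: a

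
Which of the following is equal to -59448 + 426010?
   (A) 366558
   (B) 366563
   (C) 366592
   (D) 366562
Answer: D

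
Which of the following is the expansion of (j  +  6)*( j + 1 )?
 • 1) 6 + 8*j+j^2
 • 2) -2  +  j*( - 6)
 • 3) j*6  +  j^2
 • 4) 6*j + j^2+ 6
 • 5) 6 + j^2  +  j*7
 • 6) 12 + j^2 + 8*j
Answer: 5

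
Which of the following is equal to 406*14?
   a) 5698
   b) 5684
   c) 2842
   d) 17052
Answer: b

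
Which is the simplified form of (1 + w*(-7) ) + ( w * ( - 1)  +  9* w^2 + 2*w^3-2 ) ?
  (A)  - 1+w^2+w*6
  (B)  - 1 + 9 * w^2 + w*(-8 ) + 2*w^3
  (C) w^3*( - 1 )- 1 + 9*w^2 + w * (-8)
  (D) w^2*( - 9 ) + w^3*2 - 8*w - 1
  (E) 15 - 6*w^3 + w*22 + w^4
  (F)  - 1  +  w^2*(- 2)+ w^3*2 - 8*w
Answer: B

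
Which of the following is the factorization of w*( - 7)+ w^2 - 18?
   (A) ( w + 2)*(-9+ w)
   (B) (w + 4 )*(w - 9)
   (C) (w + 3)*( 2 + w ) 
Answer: A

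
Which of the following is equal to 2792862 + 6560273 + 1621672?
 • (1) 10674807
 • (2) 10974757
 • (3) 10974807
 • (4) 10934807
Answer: 3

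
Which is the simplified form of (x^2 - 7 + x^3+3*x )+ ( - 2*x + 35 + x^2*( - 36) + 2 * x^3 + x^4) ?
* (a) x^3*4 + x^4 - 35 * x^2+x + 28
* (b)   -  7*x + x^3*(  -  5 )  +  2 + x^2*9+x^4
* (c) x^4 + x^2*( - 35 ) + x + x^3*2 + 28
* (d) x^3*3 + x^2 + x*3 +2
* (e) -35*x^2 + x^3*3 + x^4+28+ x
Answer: e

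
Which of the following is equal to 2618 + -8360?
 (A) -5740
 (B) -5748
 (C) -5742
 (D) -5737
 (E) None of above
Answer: C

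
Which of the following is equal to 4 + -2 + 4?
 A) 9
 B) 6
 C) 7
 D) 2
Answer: B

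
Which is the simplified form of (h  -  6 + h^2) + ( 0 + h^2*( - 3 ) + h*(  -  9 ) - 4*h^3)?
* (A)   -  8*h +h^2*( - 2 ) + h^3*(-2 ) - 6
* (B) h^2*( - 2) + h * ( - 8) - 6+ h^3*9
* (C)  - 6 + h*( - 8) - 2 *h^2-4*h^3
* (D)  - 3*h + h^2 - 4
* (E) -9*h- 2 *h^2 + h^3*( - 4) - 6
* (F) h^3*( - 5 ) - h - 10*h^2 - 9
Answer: C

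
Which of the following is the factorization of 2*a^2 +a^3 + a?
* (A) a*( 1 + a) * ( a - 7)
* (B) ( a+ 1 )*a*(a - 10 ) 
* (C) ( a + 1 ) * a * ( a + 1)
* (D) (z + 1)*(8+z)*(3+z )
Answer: C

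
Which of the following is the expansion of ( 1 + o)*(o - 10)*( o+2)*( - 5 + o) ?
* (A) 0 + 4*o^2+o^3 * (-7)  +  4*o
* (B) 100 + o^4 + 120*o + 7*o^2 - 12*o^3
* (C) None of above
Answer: B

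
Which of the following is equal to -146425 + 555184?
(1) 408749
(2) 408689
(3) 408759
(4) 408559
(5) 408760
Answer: 3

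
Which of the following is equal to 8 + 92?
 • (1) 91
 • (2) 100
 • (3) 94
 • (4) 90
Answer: 2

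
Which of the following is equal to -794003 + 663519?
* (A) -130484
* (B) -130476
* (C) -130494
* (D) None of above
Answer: A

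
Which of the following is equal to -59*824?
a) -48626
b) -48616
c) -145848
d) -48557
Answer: b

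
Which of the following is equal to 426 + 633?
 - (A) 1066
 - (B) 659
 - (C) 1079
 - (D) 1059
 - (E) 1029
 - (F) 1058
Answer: D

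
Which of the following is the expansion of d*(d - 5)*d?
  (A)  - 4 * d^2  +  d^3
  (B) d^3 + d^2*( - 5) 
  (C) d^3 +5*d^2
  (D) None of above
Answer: B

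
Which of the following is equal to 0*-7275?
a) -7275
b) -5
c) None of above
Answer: c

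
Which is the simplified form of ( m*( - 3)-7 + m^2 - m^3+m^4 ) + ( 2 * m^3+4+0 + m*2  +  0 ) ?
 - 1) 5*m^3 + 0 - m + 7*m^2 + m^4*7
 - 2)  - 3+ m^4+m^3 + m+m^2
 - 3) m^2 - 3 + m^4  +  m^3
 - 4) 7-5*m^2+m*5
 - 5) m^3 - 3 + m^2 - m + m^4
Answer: 5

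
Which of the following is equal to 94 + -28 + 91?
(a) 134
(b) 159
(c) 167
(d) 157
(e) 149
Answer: d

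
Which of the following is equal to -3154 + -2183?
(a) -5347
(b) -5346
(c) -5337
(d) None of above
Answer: c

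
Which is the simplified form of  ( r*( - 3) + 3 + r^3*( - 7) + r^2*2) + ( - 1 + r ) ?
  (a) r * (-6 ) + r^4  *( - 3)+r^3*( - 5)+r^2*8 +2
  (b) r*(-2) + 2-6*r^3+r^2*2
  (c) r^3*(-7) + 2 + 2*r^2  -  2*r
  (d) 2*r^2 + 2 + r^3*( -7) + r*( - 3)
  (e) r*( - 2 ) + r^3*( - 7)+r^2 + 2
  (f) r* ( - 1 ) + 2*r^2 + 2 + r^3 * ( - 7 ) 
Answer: c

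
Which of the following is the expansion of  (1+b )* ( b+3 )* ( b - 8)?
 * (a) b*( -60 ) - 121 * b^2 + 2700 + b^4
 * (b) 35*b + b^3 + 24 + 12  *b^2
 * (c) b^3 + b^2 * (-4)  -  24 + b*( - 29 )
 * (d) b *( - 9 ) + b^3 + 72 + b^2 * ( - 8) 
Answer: c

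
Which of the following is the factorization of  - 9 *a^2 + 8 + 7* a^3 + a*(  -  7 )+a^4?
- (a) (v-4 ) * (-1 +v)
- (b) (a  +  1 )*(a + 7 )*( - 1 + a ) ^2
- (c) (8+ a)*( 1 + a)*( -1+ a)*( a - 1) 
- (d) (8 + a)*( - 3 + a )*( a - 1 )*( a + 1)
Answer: c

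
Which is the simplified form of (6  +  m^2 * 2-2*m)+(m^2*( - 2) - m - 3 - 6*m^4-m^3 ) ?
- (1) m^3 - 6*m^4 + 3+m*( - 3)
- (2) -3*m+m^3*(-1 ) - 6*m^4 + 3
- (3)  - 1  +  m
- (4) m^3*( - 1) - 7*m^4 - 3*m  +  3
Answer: 2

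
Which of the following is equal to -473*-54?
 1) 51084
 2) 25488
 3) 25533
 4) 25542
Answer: 4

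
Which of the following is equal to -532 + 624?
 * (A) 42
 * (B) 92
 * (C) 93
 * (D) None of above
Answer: B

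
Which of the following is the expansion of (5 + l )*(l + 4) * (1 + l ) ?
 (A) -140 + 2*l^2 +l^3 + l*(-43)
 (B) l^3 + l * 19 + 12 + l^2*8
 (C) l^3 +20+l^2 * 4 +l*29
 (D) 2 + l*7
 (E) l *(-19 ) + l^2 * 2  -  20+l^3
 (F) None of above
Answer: F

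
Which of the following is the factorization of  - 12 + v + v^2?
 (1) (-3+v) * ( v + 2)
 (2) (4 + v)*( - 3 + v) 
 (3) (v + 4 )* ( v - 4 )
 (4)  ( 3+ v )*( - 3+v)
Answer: 2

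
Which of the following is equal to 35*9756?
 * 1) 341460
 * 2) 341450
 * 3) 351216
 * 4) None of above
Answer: 1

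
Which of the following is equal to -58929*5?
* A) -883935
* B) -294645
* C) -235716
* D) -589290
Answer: B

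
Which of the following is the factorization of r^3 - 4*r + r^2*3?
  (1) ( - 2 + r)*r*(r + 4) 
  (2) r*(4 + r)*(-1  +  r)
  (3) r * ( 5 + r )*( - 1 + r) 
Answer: 2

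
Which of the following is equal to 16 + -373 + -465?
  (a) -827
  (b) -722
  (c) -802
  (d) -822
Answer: d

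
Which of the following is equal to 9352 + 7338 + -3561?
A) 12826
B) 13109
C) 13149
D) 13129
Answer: D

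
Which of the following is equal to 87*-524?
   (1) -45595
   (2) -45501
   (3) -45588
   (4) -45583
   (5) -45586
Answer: 3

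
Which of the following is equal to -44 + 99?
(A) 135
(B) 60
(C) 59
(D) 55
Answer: D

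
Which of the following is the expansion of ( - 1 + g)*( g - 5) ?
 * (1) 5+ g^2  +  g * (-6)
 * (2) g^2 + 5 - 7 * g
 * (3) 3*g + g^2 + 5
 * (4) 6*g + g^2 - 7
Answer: 1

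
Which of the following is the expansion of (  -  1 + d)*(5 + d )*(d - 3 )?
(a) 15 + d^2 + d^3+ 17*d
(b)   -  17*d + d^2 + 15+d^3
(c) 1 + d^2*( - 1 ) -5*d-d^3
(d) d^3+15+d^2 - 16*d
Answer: b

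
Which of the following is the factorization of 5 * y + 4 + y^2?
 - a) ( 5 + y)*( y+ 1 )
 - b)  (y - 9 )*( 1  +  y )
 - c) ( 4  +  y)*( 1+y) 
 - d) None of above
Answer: c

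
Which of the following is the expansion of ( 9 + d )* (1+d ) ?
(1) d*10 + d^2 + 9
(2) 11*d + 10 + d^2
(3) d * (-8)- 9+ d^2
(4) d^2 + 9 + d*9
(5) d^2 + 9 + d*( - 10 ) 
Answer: 1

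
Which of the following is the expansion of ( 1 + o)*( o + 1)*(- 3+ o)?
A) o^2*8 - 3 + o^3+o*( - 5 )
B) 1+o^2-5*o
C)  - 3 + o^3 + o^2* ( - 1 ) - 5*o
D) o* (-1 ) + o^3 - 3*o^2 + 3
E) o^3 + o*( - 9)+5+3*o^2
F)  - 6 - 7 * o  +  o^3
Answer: C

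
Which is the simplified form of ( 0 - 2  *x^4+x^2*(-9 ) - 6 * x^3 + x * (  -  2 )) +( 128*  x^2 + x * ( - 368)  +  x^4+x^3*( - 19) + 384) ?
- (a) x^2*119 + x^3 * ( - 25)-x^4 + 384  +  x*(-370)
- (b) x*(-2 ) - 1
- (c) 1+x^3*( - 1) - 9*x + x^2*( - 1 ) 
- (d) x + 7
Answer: a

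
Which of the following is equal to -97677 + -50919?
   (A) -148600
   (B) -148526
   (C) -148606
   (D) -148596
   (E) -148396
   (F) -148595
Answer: D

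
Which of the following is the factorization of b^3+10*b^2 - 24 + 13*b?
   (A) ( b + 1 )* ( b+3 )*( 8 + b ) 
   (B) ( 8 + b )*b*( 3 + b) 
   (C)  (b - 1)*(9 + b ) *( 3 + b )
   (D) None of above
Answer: D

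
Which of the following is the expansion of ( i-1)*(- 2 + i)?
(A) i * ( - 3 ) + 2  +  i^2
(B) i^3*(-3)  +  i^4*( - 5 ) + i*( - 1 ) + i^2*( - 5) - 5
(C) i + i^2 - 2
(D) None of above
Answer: A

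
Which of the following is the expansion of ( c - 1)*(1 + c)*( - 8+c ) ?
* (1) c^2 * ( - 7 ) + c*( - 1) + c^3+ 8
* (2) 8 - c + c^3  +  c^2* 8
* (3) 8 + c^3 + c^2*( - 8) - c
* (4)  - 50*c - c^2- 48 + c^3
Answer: 3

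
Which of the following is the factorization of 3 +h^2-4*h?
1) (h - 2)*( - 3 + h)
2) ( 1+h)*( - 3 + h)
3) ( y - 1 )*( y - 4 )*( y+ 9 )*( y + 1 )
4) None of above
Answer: 4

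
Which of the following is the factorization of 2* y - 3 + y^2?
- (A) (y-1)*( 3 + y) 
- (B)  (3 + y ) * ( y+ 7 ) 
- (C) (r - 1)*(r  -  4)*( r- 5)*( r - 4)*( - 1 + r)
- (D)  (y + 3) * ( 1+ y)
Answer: A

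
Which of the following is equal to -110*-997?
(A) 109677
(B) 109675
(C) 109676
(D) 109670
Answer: D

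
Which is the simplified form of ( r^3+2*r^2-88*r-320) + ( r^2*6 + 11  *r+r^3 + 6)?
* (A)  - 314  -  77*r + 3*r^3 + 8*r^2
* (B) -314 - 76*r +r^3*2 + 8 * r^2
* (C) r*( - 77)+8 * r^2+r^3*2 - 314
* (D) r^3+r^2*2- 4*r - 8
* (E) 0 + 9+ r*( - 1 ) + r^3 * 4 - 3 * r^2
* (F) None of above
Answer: C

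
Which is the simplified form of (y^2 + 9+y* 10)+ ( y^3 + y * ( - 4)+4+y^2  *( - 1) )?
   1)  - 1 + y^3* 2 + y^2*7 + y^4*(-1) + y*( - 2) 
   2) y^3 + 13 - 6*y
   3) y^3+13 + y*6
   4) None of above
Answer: 3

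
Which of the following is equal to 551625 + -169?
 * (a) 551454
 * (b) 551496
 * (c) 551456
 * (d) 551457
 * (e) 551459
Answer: c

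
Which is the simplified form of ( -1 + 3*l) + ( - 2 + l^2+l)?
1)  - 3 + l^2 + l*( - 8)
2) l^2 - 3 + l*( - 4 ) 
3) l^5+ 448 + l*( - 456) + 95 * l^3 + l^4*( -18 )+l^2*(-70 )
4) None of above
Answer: 4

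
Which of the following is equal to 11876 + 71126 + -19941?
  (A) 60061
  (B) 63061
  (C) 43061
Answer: B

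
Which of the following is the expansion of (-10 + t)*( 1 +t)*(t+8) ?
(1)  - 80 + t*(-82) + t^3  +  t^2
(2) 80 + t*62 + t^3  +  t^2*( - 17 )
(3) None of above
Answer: 3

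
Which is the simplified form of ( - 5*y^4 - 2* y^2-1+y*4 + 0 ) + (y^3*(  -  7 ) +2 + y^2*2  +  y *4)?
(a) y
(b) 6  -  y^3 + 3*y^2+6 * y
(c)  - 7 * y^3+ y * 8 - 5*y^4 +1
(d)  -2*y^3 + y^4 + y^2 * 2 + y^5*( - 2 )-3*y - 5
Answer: c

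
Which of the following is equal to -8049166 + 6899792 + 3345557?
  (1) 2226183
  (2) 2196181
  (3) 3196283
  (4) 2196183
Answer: 4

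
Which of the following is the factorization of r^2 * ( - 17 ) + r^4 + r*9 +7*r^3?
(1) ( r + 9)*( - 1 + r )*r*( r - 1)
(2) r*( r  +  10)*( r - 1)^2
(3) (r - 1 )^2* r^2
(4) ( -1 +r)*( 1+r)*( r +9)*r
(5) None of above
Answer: 1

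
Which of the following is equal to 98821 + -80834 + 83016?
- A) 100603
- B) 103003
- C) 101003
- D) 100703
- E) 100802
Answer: C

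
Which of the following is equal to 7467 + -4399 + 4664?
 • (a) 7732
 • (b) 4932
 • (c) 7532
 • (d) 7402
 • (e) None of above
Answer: a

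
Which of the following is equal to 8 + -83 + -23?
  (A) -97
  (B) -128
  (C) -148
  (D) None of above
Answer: D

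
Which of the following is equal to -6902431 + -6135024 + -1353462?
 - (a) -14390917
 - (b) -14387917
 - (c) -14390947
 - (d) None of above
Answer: a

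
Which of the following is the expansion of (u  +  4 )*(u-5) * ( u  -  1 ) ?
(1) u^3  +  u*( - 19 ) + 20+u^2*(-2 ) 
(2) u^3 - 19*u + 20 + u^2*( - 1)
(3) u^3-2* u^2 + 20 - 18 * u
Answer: 1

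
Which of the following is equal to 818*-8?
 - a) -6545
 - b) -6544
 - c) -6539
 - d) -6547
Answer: b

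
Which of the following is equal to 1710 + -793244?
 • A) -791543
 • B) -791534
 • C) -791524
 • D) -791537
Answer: B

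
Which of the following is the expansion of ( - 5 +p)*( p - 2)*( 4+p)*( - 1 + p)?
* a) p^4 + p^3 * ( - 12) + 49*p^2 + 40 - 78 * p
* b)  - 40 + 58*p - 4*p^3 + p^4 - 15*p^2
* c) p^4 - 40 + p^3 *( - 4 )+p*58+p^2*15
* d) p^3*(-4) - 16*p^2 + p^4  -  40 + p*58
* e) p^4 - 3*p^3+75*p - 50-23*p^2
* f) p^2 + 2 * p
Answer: b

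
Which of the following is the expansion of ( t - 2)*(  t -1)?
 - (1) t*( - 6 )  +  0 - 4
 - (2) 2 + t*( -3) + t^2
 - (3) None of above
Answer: 2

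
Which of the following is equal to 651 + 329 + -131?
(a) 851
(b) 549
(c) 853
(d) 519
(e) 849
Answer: e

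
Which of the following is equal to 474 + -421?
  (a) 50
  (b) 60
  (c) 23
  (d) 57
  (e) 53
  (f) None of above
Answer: e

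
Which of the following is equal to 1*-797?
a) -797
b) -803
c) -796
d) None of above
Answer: a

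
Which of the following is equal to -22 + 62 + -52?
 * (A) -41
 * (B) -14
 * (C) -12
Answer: C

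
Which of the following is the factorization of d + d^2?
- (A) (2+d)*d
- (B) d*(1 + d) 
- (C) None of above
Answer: B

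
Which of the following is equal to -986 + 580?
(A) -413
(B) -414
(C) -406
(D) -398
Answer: C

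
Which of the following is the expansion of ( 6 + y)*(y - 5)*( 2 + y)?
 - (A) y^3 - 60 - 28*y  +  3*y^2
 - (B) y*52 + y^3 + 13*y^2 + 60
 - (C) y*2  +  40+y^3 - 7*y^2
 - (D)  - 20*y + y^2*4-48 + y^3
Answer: A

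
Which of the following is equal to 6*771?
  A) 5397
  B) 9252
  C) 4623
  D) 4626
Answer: D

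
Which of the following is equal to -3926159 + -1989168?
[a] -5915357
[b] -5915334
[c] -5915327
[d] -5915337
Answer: c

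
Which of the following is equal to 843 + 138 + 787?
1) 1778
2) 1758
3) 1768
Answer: 3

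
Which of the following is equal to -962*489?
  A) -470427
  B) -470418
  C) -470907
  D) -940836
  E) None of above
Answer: B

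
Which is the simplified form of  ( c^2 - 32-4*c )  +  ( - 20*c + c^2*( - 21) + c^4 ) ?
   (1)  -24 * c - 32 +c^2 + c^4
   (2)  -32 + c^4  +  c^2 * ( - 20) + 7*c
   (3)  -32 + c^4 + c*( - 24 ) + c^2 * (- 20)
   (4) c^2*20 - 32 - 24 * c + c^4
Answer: 3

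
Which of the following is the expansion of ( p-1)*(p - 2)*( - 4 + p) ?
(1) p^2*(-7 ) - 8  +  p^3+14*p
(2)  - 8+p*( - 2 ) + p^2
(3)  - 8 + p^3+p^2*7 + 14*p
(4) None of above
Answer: 1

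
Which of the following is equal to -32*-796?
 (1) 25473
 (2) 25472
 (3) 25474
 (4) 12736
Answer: 2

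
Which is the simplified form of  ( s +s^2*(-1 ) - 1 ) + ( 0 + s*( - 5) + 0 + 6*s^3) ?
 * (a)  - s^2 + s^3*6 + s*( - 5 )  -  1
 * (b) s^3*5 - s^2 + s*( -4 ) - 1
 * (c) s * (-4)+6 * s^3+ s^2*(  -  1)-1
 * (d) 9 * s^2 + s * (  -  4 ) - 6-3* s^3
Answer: c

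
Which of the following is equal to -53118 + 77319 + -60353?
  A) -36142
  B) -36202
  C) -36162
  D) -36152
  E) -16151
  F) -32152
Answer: D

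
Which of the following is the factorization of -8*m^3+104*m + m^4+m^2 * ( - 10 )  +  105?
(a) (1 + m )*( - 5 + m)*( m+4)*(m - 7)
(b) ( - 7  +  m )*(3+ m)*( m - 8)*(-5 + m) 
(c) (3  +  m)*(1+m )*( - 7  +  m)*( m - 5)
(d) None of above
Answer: c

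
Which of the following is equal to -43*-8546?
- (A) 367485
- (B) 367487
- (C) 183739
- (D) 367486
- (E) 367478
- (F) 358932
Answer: E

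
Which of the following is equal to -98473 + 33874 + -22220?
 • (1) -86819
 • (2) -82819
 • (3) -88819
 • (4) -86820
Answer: 1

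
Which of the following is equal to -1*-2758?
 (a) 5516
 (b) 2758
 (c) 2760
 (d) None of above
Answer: b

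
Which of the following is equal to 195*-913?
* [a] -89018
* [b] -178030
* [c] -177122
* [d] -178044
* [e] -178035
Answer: e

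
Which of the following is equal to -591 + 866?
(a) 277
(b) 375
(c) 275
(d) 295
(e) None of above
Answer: c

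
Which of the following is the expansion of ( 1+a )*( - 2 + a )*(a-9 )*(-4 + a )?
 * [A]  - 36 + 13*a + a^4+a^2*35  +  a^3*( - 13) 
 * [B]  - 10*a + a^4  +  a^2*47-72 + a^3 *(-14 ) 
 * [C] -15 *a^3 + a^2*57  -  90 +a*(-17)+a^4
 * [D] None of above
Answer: B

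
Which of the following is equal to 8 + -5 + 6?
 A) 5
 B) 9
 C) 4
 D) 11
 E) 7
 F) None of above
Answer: B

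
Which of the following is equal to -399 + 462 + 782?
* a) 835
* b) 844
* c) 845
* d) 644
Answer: c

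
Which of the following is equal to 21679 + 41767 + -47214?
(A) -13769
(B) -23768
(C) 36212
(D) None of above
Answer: D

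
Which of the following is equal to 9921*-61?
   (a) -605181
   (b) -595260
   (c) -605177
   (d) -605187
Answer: a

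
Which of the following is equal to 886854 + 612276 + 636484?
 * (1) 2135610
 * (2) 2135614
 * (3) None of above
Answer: 2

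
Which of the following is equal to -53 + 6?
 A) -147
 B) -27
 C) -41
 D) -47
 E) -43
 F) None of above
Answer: D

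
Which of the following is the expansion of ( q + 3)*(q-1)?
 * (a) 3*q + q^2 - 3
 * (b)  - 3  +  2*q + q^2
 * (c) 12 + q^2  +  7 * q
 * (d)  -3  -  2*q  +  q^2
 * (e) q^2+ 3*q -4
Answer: b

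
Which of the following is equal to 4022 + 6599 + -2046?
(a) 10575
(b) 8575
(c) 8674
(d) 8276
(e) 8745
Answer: b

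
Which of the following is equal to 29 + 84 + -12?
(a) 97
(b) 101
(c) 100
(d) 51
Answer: b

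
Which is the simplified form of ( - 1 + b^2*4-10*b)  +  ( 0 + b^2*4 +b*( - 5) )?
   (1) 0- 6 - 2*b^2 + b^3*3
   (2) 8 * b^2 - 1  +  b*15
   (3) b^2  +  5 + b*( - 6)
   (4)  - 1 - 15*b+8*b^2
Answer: 4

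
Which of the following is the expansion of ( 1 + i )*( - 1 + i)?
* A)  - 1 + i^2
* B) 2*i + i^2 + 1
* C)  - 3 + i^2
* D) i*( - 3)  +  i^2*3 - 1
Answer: A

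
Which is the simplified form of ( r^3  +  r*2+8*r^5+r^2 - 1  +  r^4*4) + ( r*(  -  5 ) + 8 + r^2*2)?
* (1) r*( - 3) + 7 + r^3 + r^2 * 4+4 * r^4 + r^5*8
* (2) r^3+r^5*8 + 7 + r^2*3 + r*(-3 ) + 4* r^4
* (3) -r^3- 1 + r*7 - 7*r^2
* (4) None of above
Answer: 2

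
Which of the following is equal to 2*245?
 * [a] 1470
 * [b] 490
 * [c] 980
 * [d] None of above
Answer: b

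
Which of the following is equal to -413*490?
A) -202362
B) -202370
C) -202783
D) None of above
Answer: B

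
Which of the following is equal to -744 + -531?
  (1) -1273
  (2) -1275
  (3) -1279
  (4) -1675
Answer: 2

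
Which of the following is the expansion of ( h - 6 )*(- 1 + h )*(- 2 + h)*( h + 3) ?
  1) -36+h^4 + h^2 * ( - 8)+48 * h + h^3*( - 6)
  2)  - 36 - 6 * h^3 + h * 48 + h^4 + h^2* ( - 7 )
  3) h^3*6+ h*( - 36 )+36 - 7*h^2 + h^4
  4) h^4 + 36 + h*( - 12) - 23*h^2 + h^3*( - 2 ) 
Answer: 2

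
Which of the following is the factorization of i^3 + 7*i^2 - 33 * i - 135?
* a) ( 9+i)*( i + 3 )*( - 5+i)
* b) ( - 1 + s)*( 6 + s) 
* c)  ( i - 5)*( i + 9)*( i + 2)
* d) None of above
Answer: a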